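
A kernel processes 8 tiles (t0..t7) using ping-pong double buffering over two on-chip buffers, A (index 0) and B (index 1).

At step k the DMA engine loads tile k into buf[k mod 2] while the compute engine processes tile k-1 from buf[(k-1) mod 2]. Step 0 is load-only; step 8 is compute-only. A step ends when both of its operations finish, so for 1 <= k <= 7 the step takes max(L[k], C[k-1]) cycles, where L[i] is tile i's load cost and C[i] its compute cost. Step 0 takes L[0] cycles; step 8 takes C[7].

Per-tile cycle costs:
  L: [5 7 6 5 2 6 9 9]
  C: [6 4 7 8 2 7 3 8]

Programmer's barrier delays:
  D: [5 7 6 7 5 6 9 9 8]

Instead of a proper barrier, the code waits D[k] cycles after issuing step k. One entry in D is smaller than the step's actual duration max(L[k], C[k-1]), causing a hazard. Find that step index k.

step 0: need L[0]=5 = 5; D[0]=5 ok
step 1: need max(L[1]=7,C[0]=6) = 7; D[1]=7 ok
step 2: need max(L[2]=6,C[1]=4) = 6; D[2]=6 ok
step 3: need max(L[3]=5,C[2]=7) = 7; D[3]=7 ok
step 4: need max(L[4]=2,C[3]=8) = 8; D[4]=5 SHORT
step 5: need max(L[5]=6,C[4]=2) = 6; D[5]=6 ok
step 6: need max(L[6]=9,C[5]=7) = 9; D[6]=9 ok
step 7: need max(L[7]=9,C[6]=3) = 9; D[7]=9 ok
step 8: need C[7]=8 = 8; D[8]=8 ok

hazard at step 4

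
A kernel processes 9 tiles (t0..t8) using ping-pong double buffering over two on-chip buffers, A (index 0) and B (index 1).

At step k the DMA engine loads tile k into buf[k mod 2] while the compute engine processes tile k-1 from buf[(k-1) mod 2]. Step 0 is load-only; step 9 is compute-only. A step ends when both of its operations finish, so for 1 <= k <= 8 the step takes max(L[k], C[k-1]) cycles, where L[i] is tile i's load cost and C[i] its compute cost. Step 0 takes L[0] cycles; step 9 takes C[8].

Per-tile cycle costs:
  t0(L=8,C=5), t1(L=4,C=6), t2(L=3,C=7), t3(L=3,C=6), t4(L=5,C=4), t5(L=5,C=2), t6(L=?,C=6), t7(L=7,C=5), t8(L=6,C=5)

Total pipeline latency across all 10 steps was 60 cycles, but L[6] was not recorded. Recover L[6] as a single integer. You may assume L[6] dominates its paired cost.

L[6] = 5

step 0 = dur = L[0]=8 = 8
step 1 = dur = max(L[1]=4, C[0]=5) = 5
step 2 = dur = max(L[2]=3, C[1]=6) = 6
step 3 = dur = max(L[3]=3, C[2]=7) = 7
step 4 = dur = max(L[4]=5, C[3]=6) = 6
step 5 = dur = max(L[5]=5, C[4]=4) = 5
step 6 = dur = max(L[6]=?, C[5]=2) = L[6]  (unknown; binding)
step 7 = dur = max(L[7]=7, C[6]=6) = 7
step 8 = dur = max(L[8]=6, C[7]=5) = 6
step 9 = dur = C[8]=5 = 5
sum of known step durations = 55
dur[6] = total - known = 60 - 55 = 5
L[6] is the binding max in step 6, so L[6] = dur[6] = 5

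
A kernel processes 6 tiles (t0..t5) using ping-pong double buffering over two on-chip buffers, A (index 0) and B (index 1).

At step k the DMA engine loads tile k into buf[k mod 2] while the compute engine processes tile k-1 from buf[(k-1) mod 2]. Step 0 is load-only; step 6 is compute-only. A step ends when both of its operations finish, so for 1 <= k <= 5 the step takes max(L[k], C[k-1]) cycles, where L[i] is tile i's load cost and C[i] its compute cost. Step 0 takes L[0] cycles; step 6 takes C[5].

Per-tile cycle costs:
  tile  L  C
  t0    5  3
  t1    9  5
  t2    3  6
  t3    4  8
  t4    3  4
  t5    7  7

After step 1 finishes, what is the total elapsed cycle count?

  0. 5=5c; end=5; A:t0 B:-
  1. max(9,3)=9c; end=14; A:t0 B:t1
  2. max(3,5)=5c; end=19; A:t2 B:t1
  3. max(4,6)=6c; end=25; A:t2 B:t3
  4. max(3,8)=8c; end=33; A:t4 B:t3
  5. max(7,4)=7c; end=40; A:t4 B:t5
  6. 7=7c; end=47; A:t4 B:t5

end_cycle[1] = 14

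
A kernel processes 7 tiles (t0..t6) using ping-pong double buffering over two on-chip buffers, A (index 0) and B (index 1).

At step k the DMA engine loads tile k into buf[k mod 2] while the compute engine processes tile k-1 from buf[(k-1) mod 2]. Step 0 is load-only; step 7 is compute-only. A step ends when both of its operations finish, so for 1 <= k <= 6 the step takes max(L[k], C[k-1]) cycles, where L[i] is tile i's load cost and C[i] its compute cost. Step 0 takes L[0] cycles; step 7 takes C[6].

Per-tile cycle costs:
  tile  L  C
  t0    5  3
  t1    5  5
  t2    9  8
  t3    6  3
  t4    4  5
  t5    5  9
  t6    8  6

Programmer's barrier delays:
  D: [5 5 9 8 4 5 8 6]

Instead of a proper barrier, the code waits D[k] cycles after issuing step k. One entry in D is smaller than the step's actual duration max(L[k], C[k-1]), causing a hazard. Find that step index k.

[0] required=L[0]=5=5 vs D=5 ok
[1] required=max(L[1]=5,C[0]=3)=5 vs D=5 ok
[2] required=max(L[2]=9,C[1]=5)=9 vs D=9 ok
[3] required=max(L[3]=6,C[2]=8)=8 vs D=8 ok
[4] required=max(L[4]=4,C[3]=3)=4 vs D=4 ok
[5] required=max(L[5]=5,C[4]=5)=5 vs D=5 ok
[6] required=max(L[6]=8,C[5]=9)=9 vs D=8 SHORT
[7] required=C[6]=6=6 vs D=6 ok

hazard at step 6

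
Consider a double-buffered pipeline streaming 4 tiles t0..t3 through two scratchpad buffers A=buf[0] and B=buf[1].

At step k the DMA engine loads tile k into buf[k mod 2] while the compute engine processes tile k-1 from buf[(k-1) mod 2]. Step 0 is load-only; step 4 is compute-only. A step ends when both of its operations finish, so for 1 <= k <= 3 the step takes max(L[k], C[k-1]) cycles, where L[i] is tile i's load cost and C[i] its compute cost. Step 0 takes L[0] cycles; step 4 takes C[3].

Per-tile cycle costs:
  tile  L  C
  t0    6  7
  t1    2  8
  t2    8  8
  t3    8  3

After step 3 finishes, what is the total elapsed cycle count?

  0. 6=6c; end=6; A:t0 B:-
  1. max(2,7)=7c; end=13; A:t0 B:t1
  2. max(8,8)=8c; end=21; A:t2 B:t1
  3. max(8,8)=8c; end=29; A:t2 B:t3
  4. 3=3c; end=32; A:t2 B:t3

end_cycle[3] = 29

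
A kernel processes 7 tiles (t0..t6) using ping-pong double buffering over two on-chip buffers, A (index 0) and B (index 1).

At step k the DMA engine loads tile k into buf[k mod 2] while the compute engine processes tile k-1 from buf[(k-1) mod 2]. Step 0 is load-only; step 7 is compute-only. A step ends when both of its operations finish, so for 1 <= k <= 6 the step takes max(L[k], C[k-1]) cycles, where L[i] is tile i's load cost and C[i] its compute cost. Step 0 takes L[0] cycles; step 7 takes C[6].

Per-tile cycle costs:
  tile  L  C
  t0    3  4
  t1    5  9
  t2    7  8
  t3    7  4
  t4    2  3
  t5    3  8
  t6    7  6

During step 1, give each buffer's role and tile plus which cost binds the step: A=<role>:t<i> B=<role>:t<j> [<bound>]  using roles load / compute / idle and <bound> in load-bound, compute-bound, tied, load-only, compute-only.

step 0: L[0]=3 → dur=3, Σ=3 | A=load:t0 B=idle [load-only]
step 1: L[1]=5 C[0]=4 → dur=5, Σ=8 | A=compute:t0 B=load:t1 [load-bound]
step 2: L[2]=7 C[1]=9 → dur=9, Σ=17 | A=load:t2 B=compute:t1 [compute-bound]
step 3: L[3]=7 C[2]=8 → dur=8, Σ=25 | A=compute:t2 B=load:t3 [compute-bound]
step 4: L[4]=2 C[3]=4 → dur=4, Σ=29 | A=load:t4 B=compute:t3 [compute-bound]
step 5: L[5]=3 C[4]=3 → dur=3, Σ=32 | A=compute:t4 B=load:t5 [tied]
step 6: L[6]=7 C[5]=8 → dur=8, Σ=40 | A=load:t6 B=compute:t5 [compute-bound]
step 7: C[6]=6 → dur=6, Σ=46 | A=compute:t6 B=idle [compute-only]

step 1: A=compute:t0 B=load:t1 [load-bound]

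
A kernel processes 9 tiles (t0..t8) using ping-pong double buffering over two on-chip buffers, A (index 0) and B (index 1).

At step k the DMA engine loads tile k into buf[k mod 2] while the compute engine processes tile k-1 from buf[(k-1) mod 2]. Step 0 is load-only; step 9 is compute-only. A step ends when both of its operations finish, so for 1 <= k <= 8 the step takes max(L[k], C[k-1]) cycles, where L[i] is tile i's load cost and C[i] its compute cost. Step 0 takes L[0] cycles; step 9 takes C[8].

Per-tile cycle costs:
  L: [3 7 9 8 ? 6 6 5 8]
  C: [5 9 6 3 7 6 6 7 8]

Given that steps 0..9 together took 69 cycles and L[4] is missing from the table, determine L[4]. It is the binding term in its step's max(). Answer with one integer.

L[4] = 7

step 0 = dur = L[0]=3 = 3
step 1 = dur = max(L[1]=7, C[0]=5) = 7
step 2 = dur = max(L[2]=9, C[1]=9) = 9
step 3 = dur = max(L[3]=8, C[2]=6) = 8
step 4 = dur = max(L[4]=?, C[3]=3) = L[4]  (unknown; binding)
step 5 = dur = max(L[5]=6, C[4]=7) = 7
step 6 = dur = max(L[6]=6, C[5]=6) = 6
step 7 = dur = max(L[7]=5, C[6]=6) = 6
step 8 = dur = max(L[8]=8, C[7]=7) = 8
step 9 = dur = C[8]=8 = 8
sum of known step durations = 62
dur[4] = total - known = 69 - 62 = 7
L[4] is the binding max in step 4, so L[4] = dur[4] = 7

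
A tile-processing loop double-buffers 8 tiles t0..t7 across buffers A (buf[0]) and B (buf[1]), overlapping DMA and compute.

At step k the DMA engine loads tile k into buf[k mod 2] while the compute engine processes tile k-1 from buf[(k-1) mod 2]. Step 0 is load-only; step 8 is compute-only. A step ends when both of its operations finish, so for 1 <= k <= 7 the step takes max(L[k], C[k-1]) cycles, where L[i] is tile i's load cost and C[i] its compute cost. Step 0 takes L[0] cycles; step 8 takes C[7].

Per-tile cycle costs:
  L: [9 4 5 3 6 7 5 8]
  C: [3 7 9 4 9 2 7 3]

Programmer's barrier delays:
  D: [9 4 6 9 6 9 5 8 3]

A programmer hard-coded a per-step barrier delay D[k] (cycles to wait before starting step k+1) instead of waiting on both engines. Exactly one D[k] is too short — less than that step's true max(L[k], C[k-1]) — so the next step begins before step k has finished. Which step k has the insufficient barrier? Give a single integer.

[0] required=L[0]=9=9 vs D=9 ok
[1] required=max(L[1]=4,C[0]=3)=4 vs D=4 ok
[2] required=max(L[2]=5,C[1]=7)=7 vs D=6 SHORT
[3] required=max(L[3]=3,C[2]=9)=9 vs D=9 ok
[4] required=max(L[4]=6,C[3]=4)=6 vs D=6 ok
[5] required=max(L[5]=7,C[4]=9)=9 vs D=9 ok
[6] required=max(L[6]=5,C[5]=2)=5 vs D=5 ok
[7] required=max(L[7]=8,C[6]=7)=8 vs D=8 ok
[8] required=C[7]=3=3 vs D=3 ok

hazard at step 2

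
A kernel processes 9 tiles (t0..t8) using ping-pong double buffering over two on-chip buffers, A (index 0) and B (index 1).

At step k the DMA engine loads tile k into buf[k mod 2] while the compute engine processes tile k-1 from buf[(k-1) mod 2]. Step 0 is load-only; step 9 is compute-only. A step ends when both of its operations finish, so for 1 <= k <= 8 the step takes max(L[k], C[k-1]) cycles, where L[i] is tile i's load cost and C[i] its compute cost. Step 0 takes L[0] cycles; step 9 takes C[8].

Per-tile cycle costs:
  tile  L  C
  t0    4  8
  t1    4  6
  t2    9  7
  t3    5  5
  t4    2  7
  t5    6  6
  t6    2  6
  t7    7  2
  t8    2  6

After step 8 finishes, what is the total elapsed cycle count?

end_cycle[8] = 55

step 0: L[0]=4 → dur=4, Σ=4 | A=load:t0 B=idle [load-only]
step 1: L[1]=4 C[0]=8 → dur=8, Σ=12 | A=compute:t0 B=load:t1 [compute-bound]
step 2: L[2]=9 C[1]=6 → dur=9, Σ=21 | A=load:t2 B=compute:t1 [load-bound]
step 3: L[3]=5 C[2]=7 → dur=7, Σ=28 | A=compute:t2 B=load:t3 [compute-bound]
step 4: L[4]=2 C[3]=5 → dur=5, Σ=33 | A=load:t4 B=compute:t3 [compute-bound]
step 5: L[5]=6 C[4]=7 → dur=7, Σ=40 | A=compute:t4 B=load:t5 [compute-bound]
step 6: L[6]=2 C[5]=6 → dur=6, Σ=46 | A=load:t6 B=compute:t5 [compute-bound]
step 7: L[7]=7 C[6]=6 → dur=7, Σ=53 | A=compute:t6 B=load:t7 [load-bound]
step 8: L[8]=2 C[7]=2 → dur=2, Σ=55 | A=load:t8 B=compute:t7 [tied]
step 9: C[8]=6 → dur=6, Σ=61 | A=compute:t8 B=idle [compute-only]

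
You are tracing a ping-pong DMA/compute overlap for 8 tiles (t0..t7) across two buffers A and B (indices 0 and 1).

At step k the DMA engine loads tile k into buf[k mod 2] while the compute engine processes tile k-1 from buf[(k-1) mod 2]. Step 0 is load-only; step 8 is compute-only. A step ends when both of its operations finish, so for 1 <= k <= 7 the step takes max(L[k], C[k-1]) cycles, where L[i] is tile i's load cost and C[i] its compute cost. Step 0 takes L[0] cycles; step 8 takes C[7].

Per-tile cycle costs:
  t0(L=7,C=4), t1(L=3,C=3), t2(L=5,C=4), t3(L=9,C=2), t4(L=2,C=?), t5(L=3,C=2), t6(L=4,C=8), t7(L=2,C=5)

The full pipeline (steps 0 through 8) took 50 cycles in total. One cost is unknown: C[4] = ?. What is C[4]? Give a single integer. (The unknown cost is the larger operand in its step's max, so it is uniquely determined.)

step 0 = dur = L[0]=7 = 7
step 1 = dur = max(L[1]=3, C[0]=4) = 4
step 2 = dur = max(L[2]=5, C[1]=3) = 5
step 3 = dur = max(L[3]=9, C[2]=4) = 9
step 4 = dur = max(L[4]=2, C[3]=2) = 2
step 5 = dur = max(L[5]=3, C[4]=?) = C[4]  (unknown; binding)
step 6 = dur = max(L[6]=4, C[5]=2) = 4
step 7 = dur = max(L[7]=2, C[6]=8) = 8
step 8 = dur = C[7]=5 = 5
sum of known step durations = 44
dur[5] = total - known = 50 - 44 = 6
C[4] is the binding max in step 5, so C[4] = dur[5] = 6

C[4] = 6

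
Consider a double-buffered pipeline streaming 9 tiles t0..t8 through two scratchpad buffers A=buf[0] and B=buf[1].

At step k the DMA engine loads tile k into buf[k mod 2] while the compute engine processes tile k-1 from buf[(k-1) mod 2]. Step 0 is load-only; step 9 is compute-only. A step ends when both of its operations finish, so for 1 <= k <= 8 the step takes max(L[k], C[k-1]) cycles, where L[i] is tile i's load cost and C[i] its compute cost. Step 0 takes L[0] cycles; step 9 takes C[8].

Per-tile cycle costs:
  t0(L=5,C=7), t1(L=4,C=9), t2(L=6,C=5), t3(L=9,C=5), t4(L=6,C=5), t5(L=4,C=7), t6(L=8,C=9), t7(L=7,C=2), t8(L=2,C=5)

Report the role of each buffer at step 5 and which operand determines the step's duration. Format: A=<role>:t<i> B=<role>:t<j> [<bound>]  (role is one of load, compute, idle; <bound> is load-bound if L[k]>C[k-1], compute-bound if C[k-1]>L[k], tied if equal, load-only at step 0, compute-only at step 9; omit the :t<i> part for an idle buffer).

step 5: A=compute:t4 B=load:t5 [compute-bound]

[0] DMA t0→A (5c) ∥ CU idle ⇒ 5c, clock 5
[1] DMA t1→B (4c) ∥ CU A:t0 (7c) ⇒ 7c, clock 12
[2] DMA t2→A (6c) ∥ CU B:t1 (9c) ⇒ 9c, clock 21
[3] DMA t3→B (9c) ∥ CU A:t2 (5c) ⇒ 9c, clock 30
[4] DMA t4→A (6c) ∥ CU B:t3 (5c) ⇒ 6c, clock 36
[5] DMA t5→B (4c) ∥ CU A:t4 (5c) ⇒ 5c, clock 41
[6] DMA t6→A (8c) ∥ CU B:t5 (7c) ⇒ 8c, clock 49
[7] DMA t7→B (7c) ∥ CU A:t6 (9c) ⇒ 9c, clock 58
[8] DMA t8→A (2c) ∥ CU B:t7 (2c) ⇒ 2c, clock 60
[9] DMA idle ∥ CU A:t8 (5c) ⇒ 5c, clock 65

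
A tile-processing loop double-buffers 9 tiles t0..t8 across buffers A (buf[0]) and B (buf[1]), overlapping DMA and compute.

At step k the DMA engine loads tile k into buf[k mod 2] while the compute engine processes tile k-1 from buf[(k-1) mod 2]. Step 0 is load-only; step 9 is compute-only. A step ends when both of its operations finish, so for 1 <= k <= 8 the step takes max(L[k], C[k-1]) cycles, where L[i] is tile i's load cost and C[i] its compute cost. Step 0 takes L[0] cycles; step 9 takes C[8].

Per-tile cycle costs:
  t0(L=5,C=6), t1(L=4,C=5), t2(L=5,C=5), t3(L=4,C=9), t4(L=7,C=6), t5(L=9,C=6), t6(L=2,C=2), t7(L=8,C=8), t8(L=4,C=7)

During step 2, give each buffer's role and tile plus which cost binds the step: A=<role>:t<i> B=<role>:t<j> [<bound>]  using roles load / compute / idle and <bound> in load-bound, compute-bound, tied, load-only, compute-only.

  0. 5=5c; end=5; A:t0 B:-
  1. max(4,6)=6c; end=11; A:t0 B:t1
  2. max(5,5)=5c; end=16; A:t2 B:t1
  3. max(4,5)=5c; end=21; A:t2 B:t3
  4. max(7,9)=9c; end=30; A:t4 B:t3
  5. max(9,6)=9c; end=39; A:t4 B:t5
  6. max(2,6)=6c; end=45; A:t6 B:t5
  7. max(8,2)=8c; end=53; A:t6 B:t7
  8. max(4,8)=8c; end=61; A:t8 B:t7
  9. 7=7c; end=68; A:t8 B:t7

step 2: A=load:t2 B=compute:t1 [tied]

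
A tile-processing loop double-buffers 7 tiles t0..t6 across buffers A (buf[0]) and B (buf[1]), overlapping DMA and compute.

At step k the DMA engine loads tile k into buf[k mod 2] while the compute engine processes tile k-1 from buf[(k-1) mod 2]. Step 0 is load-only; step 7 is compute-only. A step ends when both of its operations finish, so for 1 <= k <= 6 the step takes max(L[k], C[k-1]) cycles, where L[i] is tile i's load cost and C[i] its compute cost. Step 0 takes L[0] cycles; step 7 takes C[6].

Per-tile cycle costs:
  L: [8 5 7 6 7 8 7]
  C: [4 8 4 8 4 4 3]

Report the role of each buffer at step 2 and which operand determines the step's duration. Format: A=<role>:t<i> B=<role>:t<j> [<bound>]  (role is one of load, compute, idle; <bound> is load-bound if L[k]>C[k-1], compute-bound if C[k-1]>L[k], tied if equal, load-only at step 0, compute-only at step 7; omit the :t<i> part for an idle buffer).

step 2: A=load:t2 B=compute:t1 [compute-bound]

k=0 load=t0/8c comp=- wait=8 total=8
k=1 load=t1/5c comp=t0/4c wait=5 total=13
k=2 load=t2/7c comp=t1/8c wait=8 total=21
k=3 load=t3/6c comp=t2/4c wait=6 total=27
k=4 load=t4/7c comp=t3/8c wait=8 total=35
k=5 load=t5/8c comp=t4/4c wait=8 total=43
k=6 load=t6/7c comp=t5/4c wait=7 total=50
k=7 load=- comp=t6/3c wait=3 total=53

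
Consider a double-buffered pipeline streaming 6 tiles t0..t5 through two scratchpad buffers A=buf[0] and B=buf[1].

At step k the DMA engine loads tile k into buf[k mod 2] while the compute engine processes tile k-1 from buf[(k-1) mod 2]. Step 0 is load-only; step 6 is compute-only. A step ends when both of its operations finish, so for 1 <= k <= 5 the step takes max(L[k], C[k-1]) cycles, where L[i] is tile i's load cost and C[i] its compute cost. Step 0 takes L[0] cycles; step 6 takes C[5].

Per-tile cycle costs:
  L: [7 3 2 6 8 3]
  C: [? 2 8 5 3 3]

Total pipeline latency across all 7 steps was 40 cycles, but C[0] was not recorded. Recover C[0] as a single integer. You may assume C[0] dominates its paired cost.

C[0] = 9

step 0 = dur = L[0]=7 = 7
step 1 = dur = max(L[1]=3, C[0]=?) = C[0]  (unknown; binding)
step 2 = dur = max(L[2]=2, C[1]=2) = 2
step 3 = dur = max(L[3]=6, C[2]=8) = 8
step 4 = dur = max(L[4]=8, C[3]=5) = 8
step 5 = dur = max(L[5]=3, C[4]=3) = 3
step 6 = dur = C[5]=3 = 3
sum of known step durations = 31
dur[1] = total - known = 40 - 31 = 9
C[0] is the binding max in step 1, so C[0] = dur[1] = 9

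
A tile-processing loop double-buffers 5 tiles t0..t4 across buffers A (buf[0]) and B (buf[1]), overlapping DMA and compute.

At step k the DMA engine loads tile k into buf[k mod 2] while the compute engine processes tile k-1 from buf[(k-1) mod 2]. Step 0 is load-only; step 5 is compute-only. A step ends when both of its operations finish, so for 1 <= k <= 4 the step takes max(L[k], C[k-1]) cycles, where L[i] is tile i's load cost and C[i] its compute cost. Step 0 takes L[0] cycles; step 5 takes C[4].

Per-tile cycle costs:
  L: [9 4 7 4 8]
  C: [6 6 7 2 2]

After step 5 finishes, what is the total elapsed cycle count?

end_cycle[5] = 39

[0] DMA t0→A (9c) ∥ CU idle ⇒ 9c, clock 9
[1] DMA t1→B (4c) ∥ CU A:t0 (6c) ⇒ 6c, clock 15
[2] DMA t2→A (7c) ∥ CU B:t1 (6c) ⇒ 7c, clock 22
[3] DMA t3→B (4c) ∥ CU A:t2 (7c) ⇒ 7c, clock 29
[4] DMA t4→A (8c) ∥ CU B:t3 (2c) ⇒ 8c, clock 37
[5] DMA idle ∥ CU A:t4 (2c) ⇒ 2c, clock 39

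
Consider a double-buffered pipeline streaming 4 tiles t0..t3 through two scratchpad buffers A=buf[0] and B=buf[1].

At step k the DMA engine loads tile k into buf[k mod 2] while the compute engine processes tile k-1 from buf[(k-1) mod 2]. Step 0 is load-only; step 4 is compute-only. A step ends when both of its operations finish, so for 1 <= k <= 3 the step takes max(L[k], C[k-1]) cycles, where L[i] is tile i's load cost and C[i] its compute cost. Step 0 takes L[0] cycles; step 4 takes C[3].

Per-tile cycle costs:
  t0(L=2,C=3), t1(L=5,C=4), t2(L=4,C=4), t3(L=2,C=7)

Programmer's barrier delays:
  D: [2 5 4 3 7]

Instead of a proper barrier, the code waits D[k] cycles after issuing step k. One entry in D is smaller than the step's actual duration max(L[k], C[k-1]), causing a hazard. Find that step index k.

[0] required=L[0]=2=2 vs D=2 ok
[1] required=max(L[1]=5,C[0]=3)=5 vs D=5 ok
[2] required=max(L[2]=4,C[1]=4)=4 vs D=4 ok
[3] required=max(L[3]=2,C[2]=4)=4 vs D=3 SHORT
[4] required=C[3]=7=7 vs D=7 ok

hazard at step 3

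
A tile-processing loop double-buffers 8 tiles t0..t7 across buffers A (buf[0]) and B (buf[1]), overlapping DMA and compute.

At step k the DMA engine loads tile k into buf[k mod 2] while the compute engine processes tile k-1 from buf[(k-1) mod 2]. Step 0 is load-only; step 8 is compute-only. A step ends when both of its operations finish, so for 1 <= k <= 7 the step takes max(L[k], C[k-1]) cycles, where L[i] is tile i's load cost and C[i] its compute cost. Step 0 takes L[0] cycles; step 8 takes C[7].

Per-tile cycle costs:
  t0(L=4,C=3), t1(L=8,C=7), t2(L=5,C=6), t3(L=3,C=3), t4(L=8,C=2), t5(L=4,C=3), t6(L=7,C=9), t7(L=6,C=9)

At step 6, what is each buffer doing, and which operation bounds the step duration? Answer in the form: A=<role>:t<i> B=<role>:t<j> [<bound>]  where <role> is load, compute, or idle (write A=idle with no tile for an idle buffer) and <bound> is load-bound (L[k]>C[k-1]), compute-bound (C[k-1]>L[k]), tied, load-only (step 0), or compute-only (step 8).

step 6: A=load:t6 B=compute:t5 [load-bound]

k=0 load=t0/4c comp=- wait=4 total=4
k=1 load=t1/8c comp=t0/3c wait=8 total=12
k=2 load=t2/5c comp=t1/7c wait=7 total=19
k=3 load=t3/3c comp=t2/6c wait=6 total=25
k=4 load=t4/8c comp=t3/3c wait=8 total=33
k=5 load=t5/4c comp=t4/2c wait=4 total=37
k=6 load=t6/7c comp=t5/3c wait=7 total=44
k=7 load=t7/6c comp=t6/9c wait=9 total=53
k=8 load=- comp=t7/9c wait=9 total=62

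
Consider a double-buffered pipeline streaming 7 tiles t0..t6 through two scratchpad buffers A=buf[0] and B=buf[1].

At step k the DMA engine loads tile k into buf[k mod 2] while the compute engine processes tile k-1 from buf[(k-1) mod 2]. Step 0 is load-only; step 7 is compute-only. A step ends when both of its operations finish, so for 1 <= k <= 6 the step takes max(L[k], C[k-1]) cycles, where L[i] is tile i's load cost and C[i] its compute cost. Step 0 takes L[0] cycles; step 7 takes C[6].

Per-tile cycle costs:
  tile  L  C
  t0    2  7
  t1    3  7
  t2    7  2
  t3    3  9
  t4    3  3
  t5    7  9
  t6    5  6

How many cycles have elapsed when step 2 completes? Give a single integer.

k=0 load=t0/2c comp=- wait=2 total=2
k=1 load=t1/3c comp=t0/7c wait=7 total=9
k=2 load=t2/7c comp=t1/7c wait=7 total=16
k=3 load=t3/3c comp=t2/2c wait=3 total=19
k=4 load=t4/3c comp=t3/9c wait=9 total=28
k=5 load=t5/7c comp=t4/3c wait=7 total=35
k=6 load=t6/5c comp=t5/9c wait=9 total=44
k=7 load=- comp=t6/6c wait=6 total=50

end_cycle[2] = 16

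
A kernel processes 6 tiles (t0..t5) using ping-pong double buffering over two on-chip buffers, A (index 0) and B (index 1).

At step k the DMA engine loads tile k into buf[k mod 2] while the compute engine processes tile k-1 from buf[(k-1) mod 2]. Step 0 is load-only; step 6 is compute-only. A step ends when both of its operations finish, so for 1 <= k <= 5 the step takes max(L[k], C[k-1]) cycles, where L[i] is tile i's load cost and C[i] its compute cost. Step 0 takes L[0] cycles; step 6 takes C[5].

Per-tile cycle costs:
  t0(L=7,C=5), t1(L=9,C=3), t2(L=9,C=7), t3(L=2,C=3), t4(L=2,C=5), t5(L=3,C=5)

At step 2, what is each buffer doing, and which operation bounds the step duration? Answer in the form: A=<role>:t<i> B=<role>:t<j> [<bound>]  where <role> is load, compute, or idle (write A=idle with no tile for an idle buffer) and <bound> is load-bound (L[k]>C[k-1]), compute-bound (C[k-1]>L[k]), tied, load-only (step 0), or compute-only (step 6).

k=0 load=t0/7c comp=- wait=7 total=7
k=1 load=t1/9c comp=t0/5c wait=9 total=16
k=2 load=t2/9c comp=t1/3c wait=9 total=25
k=3 load=t3/2c comp=t2/7c wait=7 total=32
k=4 load=t4/2c comp=t3/3c wait=3 total=35
k=5 load=t5/3c comp=t4/5c wait=5 total=40
k=6 load=- comp=t5/5c wait=5 total=45

step 2: A=load:t2 B=compute:t1 [load-bound]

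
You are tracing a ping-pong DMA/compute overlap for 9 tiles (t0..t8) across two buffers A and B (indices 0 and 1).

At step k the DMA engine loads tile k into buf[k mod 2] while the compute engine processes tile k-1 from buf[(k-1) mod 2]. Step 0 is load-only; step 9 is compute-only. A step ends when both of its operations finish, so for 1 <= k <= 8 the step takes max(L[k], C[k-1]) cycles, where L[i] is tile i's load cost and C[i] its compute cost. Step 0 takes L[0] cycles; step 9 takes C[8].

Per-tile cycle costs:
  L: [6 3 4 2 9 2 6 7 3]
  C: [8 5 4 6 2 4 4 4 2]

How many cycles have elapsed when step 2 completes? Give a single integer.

step 0: L[0]=6 → dur=6, Σ=6 | A=load:t0 B=idle [load-only]
step 1: L[1]=3 C[0]=8 → dur=8, Σ=14 | A=compute:t0 B=load:t1 [compute-bound]
step 2: L[2]=4 C[1]=5 → dur=5, Σ=19 | A=load:t2 B=compute:t1 [compute-bound]
step 3: L[3]=2 C[2]=4 → dur=4, Σ=23 | A=compute:t2 B=load:t3 [compute-bound]
step 4: L[4]=9 C[3]=6 → dur=9, Σ=32 | A=load:t4 B=compute:t3 [load-bound]
step 5: L[5]=2 C[4]=2 → dur=2, Σ=34 | A=compute:t4 B=load:t5 [tied]
step 6: L[6]=6 C[5]=4 → dur=6, Σ=40 | A=load:t6 B=compute:t5 [load-bound]
step 7: L[7]=7 C[6]=4 → dur=7, Σ=47 | A=compute:t6 B=load:t7 [load-bound]
step 8: L[8]=3 C[7]=4 → dur=4, Σ=51 | A=load:t8 B=compute:t7 [compute-bound]
step 9: C[8]=2 → dur=2, Σ=53 | A=compute:t8 B=idle [compute-only]

end_cycle[2] = 19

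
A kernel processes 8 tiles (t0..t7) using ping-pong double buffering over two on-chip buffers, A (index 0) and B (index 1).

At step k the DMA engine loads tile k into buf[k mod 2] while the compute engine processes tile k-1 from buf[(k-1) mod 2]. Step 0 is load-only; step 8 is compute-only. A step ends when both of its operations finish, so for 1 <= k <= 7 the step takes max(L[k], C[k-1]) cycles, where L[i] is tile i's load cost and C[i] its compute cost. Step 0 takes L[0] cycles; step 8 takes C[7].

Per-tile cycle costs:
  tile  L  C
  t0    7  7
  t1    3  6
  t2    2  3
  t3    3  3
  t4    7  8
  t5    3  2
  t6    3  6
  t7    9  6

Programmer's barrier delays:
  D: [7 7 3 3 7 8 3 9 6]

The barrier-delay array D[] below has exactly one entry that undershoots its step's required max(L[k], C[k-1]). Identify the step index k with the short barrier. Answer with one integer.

hazard at step 2

step 0: need L[0]=7 = 7; D[0]=7 ok
step 1: need max(L[1]=3,C[0]=7) = 7; D[1]=7 ok
step 2: need max(L[2]=2,C[1]=6) = 6; D[2]=3 SHORT
step 3: need max(L[3]=3,C[2]=3) = 3; D[3]=3 ok
step 4: need max(L[4]=7,C[3]=3) = 7; D[4]=7 ok
step 5: need max(L[5]=3,C[4]=8) = 8; D[5]=8 ok
step 6: need max(L[6]=3,C[5]=2) = 3; D[6]=3 ok
step 7: need max(L[7]=9,C[6]=6) = 9; D[7]=9 ok
step 8: need C[7]=6 = 6; D[8]=6 ok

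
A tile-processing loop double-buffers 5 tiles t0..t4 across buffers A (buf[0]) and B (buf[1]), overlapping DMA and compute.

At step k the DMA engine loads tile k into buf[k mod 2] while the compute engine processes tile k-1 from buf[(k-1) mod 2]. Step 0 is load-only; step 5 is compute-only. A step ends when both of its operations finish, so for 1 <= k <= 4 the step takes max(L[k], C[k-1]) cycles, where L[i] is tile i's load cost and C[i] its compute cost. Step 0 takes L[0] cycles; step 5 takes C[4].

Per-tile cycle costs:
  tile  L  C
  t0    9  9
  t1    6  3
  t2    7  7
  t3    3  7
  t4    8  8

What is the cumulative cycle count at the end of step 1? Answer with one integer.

end_cycle[1] = 18

k=0 load=t0/9c comp=- wait=9 total=9
k=1 load=t1/6c comp=t0/9c wait=9 total=18
k=2 load=t2/7c comp=t1/3c wait=7 total=25
k=3 load=t3/3c comp=t2/7c wait=7 total=32
k=4 load=t4/8c comp=t3/7c wait=8 total=40
k=5 load=- comp=t4/8c wait=8 total=48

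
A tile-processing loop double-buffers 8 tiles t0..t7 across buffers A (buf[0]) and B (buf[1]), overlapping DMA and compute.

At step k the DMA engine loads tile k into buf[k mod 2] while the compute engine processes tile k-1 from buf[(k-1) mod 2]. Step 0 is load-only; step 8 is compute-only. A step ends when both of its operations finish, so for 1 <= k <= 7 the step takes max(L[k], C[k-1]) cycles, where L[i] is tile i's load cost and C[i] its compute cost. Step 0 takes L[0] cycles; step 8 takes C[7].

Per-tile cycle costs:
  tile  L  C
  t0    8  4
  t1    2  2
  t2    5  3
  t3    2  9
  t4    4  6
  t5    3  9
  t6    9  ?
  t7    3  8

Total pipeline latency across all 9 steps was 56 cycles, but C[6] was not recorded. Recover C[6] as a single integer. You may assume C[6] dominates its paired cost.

step 0 → dur = L[0]=8 = 8
step 1 → dur = max(L[1]=2, C[0]=4) = 4
step 2 → dur = max(L[2]=5, C[1]=2) = 5
step 3 → dur = max(L[3]=2, C[2]=3) = 3
step 4 → dur = max(L[4]=4, C[3]=9) = 9
step 5 → dur = max(L[5]=3, C[4]=6) = 6
step 6 → dur = max(L[6]=9, C[5]=9) = 9
step 7 → dur = max(L[7]=3, C[6]=?) = C[6]  (unknown; binding)
step 8 → dur = C[7]=8 = 8
sum of known step durations = 52
dur[7] = total - known = 56 - 52 = 4
C[6] is the binding max in step 7, so C[6] = dur[7] = 4

C[6] = 4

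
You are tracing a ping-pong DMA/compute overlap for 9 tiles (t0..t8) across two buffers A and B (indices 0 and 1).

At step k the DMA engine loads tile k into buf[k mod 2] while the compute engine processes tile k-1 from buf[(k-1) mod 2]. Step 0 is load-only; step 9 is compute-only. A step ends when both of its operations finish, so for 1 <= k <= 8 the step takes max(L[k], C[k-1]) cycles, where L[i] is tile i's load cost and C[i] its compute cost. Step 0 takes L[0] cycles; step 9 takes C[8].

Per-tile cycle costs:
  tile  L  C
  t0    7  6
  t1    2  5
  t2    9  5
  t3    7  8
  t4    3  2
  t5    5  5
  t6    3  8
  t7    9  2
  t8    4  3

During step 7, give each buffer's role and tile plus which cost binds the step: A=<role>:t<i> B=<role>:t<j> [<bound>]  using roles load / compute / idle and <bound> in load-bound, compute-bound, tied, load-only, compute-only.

step 7: A=compute:t6 B=load:t7 [load-bound]

step 0: L[0]=7 → dur=7, Σ=7 | A=load:t0 B=idle [load-only]
step 1: L[1]=2 C[0]=6 → dur=6, Σ=13 | A=compute:t0 B=load:t1 [compute-bound]
step 2: L[2]=9 C[1]=5 → dur=9, Σ=22 | A=load:t2 B=compute:t1 [load-bound]
step 3: L[3]=7 C[2]=5 → dur=7, Σ=29 | A=compute:t2 B=load:t3 [load-bound]
step 4: L[4]=3 C[3]=8 → dur=8, Σ=37 | A=load:t4 B=compute:t3 [compute-bound]
step 5: L[5]=5 C[4]=2 → dur=5, Σ=42 | A=compute:t4 B=load:t5 [load-bound]
step 6: L[6]=3 C[5]=5 → dur=5, Σ=47 | A=load:t6 B=compute:t5 [compute-bound]
step 7: L[7]=9 C[6]=8 → dur=9, Σ=56 | A=compute:t6 B=load:t7 [load-bound]
step 8: L[8]=4 C[7]=2 → dur=4, Σ=60 | A=load:t8 B=compute:t7 [load-bound]
step 9: C[8]=3 → dur=3, Σ=63 | A=compute:t8 B=idle [compute-only]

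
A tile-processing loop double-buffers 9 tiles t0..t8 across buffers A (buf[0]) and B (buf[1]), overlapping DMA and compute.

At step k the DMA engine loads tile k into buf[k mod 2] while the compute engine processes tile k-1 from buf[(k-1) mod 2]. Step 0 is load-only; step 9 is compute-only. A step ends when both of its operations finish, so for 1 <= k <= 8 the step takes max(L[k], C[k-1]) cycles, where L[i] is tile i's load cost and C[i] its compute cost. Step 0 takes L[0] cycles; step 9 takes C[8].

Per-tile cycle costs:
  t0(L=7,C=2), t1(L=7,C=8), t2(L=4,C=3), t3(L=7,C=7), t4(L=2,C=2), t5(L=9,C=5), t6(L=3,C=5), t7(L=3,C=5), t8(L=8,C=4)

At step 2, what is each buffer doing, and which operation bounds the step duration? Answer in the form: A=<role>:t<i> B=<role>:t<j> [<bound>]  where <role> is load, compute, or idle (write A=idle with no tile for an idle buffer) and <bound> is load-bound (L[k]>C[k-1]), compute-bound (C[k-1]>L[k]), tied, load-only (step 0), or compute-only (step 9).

  0. 7=7c; end=7; A:t0 B:-
  1. max(7,2)=7c; end=14; A:t0 B:t1
  2. max(4,8)=8c; end=22; A:t2 B:t1
  3. max(7,3)=7c; end=29; A:t2 B:t3
  4. max(2,7)=7c; end=36; A:t4 B:t3
  5. max(9,2)=9c; end=45; A:t4 B:t5
  6. max(3,5)=5c; end=50; A:t6 B:t5
  7. max(3,5)=5c; end=55; A:t6 B:t7
  8. max(8,5)=8c; end=63; A:t8 B:t7
  9. 4=4c; end=67; A:t8 B:t7

step 2: A=load:t2 B=compute:t1 [compute-bound]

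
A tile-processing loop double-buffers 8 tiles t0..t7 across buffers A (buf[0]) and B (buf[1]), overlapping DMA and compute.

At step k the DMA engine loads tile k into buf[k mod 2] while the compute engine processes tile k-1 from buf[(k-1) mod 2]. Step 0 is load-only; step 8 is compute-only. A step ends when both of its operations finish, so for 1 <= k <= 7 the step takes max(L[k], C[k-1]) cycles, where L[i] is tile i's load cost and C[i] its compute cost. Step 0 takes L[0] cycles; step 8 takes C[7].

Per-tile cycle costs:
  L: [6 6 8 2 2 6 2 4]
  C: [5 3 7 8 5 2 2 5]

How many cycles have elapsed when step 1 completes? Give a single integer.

  0. 6=6c; end=6; A:t0 B:-
  1. max(6,5)=6c; end=12; A:t0 B:t1
  2. max(8,3)=8c; end=20; A:t2 B:t1
  3. max(2,7)=7c; end=27; A:t2 B:t3
  4. max(2,8)=8c; end=35; A:t4 B:t3
  5. max(6,5)=6c; end=41; A:t4 B:t5
  6. max(2,2)=2c; end=43; A:t6 B:t5
  7. max(4,2)=4c; end=47; A:t6 B:t7
  8. 5=5c; end=52; A:t6 B:t7

end_cycle[1] = 12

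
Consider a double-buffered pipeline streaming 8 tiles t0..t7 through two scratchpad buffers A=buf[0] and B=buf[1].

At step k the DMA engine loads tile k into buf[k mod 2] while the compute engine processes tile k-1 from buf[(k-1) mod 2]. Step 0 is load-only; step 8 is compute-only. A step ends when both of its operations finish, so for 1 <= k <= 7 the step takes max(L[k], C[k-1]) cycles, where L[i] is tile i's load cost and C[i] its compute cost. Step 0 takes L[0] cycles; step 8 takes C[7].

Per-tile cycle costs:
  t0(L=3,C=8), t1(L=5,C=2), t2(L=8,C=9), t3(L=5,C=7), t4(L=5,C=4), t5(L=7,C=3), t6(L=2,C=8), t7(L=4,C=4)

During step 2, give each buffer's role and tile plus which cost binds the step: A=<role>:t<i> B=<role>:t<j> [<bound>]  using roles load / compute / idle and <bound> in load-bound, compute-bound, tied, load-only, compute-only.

step 2: A=load:t2 B=compute:t1 [load-bound]

k=0 load=t0/3c comp=- wait=3 total=3
k=1 load=t1/5c comp=t0/8c wait=8 total=11
k=2 load=t2/8c comp=t1/2c wait=8 total=19
k=3 load=t3/5c comp=t2/9c wait=9 total=28
k=4 load=t4/5c comp=t3/7c wait=7 total=35
k=5 load=t5/7c comp=t4/4c wait=7 total=42
k=6 load=t6/2c comp=t5/3c wait=3 total=45
k=7 load=t7/4c comp=t6/8c wait=8 total=53
k=8 load=- comp=t7/4c wait=4 total=57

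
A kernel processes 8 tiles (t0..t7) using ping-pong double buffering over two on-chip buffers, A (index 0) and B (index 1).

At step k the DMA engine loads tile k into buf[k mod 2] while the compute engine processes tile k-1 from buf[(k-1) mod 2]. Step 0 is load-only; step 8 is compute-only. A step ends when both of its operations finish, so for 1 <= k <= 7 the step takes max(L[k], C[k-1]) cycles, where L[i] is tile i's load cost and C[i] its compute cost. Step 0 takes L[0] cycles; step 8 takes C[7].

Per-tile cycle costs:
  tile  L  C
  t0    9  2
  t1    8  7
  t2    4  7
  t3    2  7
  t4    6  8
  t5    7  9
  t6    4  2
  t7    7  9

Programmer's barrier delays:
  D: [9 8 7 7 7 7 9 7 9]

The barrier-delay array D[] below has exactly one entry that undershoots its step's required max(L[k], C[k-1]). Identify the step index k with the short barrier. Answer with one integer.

hazard at step 5

k=0 barrier L[0]=9→9c, D[0]=9 ok
k=1 barrier max(L[1]=8,C[0]=2)→8c, D[1]=8 ok
k=2 barrier max(L[2]=4,C[1]=7)→7c, D[2]=7 ok
k=3 barrier max(L[3]=2,C[2]=7)→7c, D[3]=7 ok
k=4 barrier max(L[4]=6,C[3]=7)→7c, D[4]=7 ok
k=5 barrier max(L[5]=7,C[4]=8)→8c, D[5]=7 SHORT
k=6 barrier max(L[6]=4,C[5]=9)→9c, D[6]=9 ok
k=7 barrier max(L[7]=7,C[6]=2)→7c, D[7]=7 ok
k=8 barrier C[7]=9→9c, D[8]=9 ok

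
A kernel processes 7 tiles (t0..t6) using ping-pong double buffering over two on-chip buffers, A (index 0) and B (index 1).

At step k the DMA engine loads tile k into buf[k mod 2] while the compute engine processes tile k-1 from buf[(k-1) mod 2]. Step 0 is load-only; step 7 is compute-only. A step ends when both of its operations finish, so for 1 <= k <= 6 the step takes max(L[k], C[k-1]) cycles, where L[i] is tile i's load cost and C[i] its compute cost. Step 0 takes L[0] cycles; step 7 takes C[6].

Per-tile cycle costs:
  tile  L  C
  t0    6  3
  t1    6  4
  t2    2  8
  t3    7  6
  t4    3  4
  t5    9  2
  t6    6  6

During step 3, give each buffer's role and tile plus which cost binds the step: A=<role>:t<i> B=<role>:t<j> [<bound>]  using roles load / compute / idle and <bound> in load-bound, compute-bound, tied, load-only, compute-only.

  0. 6=6c; end=6; A:t0 B:-
  1. max(6,3)=6c; end=12; A:t0 B:t1
  2. max(2,4)=4c; end=16; A:t2 B:t1
  3. max(7,8)=8c; end=24; A:t2 B:t3
  4. max(3,6)=6c; end=30; A:t4 B:t3
  5. max(9,4)=9c; end=39; A:t4 B:t5
  6. max(6,2)=6c; end=45; A:t6 B:t5
  7. 6=6c; end=51; A:t6 B:t5

step 3: A=compute:t2 B=load:t3 [compute-bound]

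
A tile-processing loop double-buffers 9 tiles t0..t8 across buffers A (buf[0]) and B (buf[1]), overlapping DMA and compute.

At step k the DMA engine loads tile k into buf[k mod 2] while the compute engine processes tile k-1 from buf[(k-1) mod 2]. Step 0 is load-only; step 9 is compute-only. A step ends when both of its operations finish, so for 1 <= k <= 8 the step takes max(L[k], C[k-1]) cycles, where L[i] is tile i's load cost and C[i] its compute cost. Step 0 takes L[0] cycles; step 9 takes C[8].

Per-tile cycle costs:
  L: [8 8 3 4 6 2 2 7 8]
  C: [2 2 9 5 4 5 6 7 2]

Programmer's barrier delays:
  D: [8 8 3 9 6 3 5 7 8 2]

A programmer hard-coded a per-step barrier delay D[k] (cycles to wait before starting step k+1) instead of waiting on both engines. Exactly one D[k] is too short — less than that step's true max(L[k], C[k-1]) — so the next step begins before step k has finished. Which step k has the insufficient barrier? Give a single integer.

[0] required=L[0]=8=8 vs D=8 ok
[1] required=max(L[1]=8,C[0]=2)=8 vs D=8 ok
[2] required=max(L[2]=3,C[1]=2)=3 vs D=3 ok
[3] required=max(L[3]=4,C[2]=9)=9 vs D=9 ok
[4] required=max(L[4]=6,C[3]=5)=6 vs D=6 ok
[5] required=max(L[5]=2,C[4]=4)=4 vs D=3 SHORT
[6] required=max(L[6]=2,C[5]=5)=5 vs D=5 ok
[7] required=max(L[7]=7,C[6]=6)=7 vs D=7 ok
[8] required=max(L[8]=8,C[7]=7)=8 vs D=8 ok
[9] required=C[8]=2=2 vs D=2 ok

hazard at step 5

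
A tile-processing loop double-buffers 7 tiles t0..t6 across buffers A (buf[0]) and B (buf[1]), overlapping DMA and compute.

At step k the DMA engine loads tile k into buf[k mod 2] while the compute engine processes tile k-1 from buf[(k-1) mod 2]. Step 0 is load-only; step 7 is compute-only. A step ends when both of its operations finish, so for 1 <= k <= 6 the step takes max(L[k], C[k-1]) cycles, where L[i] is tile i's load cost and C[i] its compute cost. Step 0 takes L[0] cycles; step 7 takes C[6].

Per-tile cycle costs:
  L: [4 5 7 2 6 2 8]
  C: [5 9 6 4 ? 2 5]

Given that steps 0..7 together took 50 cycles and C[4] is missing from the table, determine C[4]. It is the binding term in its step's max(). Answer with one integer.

C[4] = 7

step 0 = dur = L[0]=4 = 4
step 1 = dur = max(L[1]=5, C[0]=5) = 5
step 2 = dur = max(L[2]=7, C[1]=9) = 9
step 3 = dur = max(L[3]=2, C[2]=6) = 6
step 4 = dur = max(L[4]=6, C[3]=4) = 6
step 5 = dur = max(L[5]=2, C[4]=?) = C[4]  (unknown; binding)
step 6 = dur = max(L[6]=8, C[5]=2) = 8
step 7 = dur = C[6]=5 = 5
sum of known step durations = 43
dur[5] = total - known = 50 - 43 = 7
C[4] is the binding max in step 5, so C[4] = dur[5] = 7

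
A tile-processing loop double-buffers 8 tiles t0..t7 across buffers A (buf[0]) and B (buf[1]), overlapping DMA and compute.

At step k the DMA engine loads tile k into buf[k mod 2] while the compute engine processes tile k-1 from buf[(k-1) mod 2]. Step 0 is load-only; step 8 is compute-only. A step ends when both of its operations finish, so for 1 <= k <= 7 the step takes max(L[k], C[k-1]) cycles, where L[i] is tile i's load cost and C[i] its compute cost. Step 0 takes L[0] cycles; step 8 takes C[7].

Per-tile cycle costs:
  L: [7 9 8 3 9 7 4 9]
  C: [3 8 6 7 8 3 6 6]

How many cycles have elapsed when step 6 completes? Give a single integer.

end_cycle[6] = 51

[0] DMA t0→A (7c) ∥ CU idle ⇒ 7c, clock 7
[1] DMA t1→B (9c) ∥ CU A:t0 (3c) ⇒ 9c, clock 16
[2] DMA t2→A (8c) ∥ CU B:t1 (8c) ⇒ 8c, clock 24
[3] DMA t3→B (3c) ∥ CU A:t2 (6c) ⇒ 6c, clock 30
[4] DMA t4→A (9c) ∥ CU B:t3 (7c) ⇒ 9c, clock 39
[5] DMA t5→B (7c) ∥ CU A:t4 (8c) ⇒ 8c, clock 47
[6] DMA t6→A (4c) ∥ CU B:t5 (3c) ⇒ 4c, clock 51
[7] DMA t7→B (9c) ∥ CU A:t6 (6c) ⇒ 9c, clock 60
[8] DMA idle ∥ CU B:t7 (6c) ⇒ 6c, clock 66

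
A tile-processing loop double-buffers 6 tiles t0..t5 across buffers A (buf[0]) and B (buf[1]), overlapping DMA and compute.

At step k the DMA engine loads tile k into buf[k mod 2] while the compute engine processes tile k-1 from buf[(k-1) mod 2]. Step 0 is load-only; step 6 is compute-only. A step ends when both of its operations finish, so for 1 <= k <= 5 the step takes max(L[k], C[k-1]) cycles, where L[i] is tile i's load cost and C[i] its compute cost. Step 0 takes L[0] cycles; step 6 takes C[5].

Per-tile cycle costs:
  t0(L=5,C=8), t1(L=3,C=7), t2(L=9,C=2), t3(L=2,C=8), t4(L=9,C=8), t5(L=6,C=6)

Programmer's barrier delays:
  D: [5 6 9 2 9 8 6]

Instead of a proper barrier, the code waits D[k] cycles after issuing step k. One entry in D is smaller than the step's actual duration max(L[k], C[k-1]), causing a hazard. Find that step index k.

k=0 barrier L[0]=5→5c, D[0]=5 ok
k=1 barrier max(L[1]=3,C[0]=8)→8c, D[1]=6 SHORT
k=2 barrier max(L[2]=9,C[1]=7)→9c, D[2]=9 ok
k=3 barrier max(L[3]=2,C[2]=2)→2c, D[3]=2 ok
k=4 barrier max(L[4]=9,C[3]=8)→9c, D[4]=9 ok
k=5 barrier max(L[5]=6,C[4]=8)→8c, D[5]=8 ok
k=6 barrier C[5]=6→6c, D[6]=6 ok

hazard at step 1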